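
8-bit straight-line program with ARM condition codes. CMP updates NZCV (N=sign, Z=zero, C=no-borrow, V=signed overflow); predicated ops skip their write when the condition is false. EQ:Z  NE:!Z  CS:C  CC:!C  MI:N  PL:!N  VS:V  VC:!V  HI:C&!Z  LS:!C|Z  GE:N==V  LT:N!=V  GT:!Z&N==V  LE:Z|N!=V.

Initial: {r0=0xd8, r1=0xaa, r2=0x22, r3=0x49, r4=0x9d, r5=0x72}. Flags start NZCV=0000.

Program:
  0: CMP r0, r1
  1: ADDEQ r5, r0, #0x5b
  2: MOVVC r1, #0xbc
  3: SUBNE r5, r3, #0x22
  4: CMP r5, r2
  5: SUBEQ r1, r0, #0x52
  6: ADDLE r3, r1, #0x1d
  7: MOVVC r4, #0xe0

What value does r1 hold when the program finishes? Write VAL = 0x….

[0] flags=0010 → (cmp)
[1] flags=0010 EQ?F → skip
[2] flags=0010 VC?T → r1=0xbc
[3] flags=0010 NE?T → r5=0x27
[4] flags=0010 → (cmp)
[5] flags=0010 EQ?F → skip
[6] flags=0010 LE?F → skip
[7] flags=0010 VC?T → r4=0xe0

VAL = 0xbc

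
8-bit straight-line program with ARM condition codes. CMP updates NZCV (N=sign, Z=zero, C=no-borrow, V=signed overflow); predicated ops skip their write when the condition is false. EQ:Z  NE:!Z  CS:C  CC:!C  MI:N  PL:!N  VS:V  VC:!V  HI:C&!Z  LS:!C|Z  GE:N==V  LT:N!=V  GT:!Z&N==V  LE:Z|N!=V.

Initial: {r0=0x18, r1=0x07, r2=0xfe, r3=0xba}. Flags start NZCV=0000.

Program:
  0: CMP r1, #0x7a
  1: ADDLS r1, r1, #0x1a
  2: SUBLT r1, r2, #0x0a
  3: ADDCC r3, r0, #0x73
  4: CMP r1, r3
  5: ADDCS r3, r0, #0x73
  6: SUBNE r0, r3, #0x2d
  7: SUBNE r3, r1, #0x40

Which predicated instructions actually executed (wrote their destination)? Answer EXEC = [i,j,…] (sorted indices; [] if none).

EXEC = [1,2,3,5,6,7]

0: ✓ CMP  NZCV=1000
1: ✓ ADDLS  r1←0x21
2: ✓ SUBLT  r1←0xf4
3: ✓ ADDCC  r3←0x8b
4: ✓ CMP  NZCV=0010
5: ✓ ADDCS  r3←0x8b
6: ✓ SUBNE  r0←0x5e
7: ✓ SUBNE  r3←0xb4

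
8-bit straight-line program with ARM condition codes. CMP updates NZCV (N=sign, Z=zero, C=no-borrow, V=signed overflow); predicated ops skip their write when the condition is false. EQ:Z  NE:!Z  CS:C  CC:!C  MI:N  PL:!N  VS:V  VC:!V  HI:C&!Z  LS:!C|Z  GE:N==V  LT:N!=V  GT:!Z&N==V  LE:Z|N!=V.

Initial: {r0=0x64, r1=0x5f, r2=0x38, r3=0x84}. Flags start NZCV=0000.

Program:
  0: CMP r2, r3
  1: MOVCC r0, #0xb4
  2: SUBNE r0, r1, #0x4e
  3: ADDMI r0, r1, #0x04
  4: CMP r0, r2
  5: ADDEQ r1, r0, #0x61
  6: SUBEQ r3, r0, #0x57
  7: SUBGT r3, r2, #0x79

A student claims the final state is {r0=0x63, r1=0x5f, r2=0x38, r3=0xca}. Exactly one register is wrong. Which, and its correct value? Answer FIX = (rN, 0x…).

FIX = (r3, 0xbf)

0: ✓ CMP  NZCV=1001
1: ✓ MOVCC  r0←0xb4
2: ✓ SUBNE  r0←0x11
3: ✓ ADDMI  r0←0x63
4: ✓ CMP  NZCV=0010
5: · ADDEQ
6: · SUBEQ
7: ✓ SUBGT  r3←0xbf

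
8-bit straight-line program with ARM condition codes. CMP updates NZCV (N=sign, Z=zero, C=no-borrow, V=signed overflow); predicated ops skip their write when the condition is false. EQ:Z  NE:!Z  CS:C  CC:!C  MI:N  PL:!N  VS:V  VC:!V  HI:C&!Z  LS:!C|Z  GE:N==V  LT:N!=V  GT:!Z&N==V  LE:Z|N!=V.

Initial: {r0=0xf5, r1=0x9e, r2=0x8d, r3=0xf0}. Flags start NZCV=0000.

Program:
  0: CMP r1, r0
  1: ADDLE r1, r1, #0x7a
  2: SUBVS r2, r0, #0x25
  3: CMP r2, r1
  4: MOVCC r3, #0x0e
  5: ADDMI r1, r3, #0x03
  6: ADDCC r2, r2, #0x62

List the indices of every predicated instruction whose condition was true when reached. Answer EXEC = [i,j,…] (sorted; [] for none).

EXEC = [1]

[0] flags=1000 → (cmp)
[1] flags=1000 LE?T → r1=0x18
[2] flags=1000 VS?F → skip
[3] flags=0011 → (cmp)
[4] flags=0011 CC?F → skip
[5] flags=0011 MI?F → skip
[6] flags=0011 CC?F → skip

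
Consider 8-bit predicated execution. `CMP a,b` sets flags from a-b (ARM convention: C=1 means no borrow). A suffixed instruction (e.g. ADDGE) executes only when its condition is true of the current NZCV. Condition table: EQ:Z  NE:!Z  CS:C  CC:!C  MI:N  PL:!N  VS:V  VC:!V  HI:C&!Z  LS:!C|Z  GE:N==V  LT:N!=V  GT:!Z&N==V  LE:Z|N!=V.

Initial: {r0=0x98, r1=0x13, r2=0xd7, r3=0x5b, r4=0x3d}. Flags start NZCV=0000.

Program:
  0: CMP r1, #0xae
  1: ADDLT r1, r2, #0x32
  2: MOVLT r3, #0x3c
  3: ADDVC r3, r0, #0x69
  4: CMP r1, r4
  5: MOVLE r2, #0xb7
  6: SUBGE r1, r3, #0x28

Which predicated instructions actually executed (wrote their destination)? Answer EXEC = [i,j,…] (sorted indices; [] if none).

EXEC = [3,5]

[0] flags=0000 → (cmp)
[1] flags=0000 LT?F → skip
[2] flags=0000 LT?F → skip
[3] flags=0000 VC?T → r3=0x01
[4] flags=1000 → (cmp)
[5] flags=1000 LE?T → r2=0xb7
[6] flags=1000 GE?F → skip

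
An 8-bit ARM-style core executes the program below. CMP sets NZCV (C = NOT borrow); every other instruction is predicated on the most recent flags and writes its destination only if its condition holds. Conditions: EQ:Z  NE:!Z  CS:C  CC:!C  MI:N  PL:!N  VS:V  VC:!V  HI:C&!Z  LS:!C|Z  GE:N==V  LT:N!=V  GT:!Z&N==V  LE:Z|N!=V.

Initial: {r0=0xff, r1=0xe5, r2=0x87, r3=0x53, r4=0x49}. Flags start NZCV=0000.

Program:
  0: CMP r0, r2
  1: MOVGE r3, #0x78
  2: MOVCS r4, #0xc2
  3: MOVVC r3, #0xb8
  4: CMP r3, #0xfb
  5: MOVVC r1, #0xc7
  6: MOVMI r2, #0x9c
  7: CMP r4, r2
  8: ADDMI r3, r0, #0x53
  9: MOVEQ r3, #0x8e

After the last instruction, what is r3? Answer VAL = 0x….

VAL = 0xb8

[0] flags=0010 → (cmp)
[1] flags=0010 GE?T → r3=0x78
[2] flags=0010 CS?T → r4=0xc2
[3] flags=0010 VC?T → r3=0xb8
[4] flags=1000 → (cmp)
[5] flags=1000 VC?T → r1=0xc7
[6] flags=1000 MI?T → r2=0x9c
[7] flags=0010 → (cmp)
[8] flags=0010 MI?F → skip
[9] flags=0010 EQ?F → skip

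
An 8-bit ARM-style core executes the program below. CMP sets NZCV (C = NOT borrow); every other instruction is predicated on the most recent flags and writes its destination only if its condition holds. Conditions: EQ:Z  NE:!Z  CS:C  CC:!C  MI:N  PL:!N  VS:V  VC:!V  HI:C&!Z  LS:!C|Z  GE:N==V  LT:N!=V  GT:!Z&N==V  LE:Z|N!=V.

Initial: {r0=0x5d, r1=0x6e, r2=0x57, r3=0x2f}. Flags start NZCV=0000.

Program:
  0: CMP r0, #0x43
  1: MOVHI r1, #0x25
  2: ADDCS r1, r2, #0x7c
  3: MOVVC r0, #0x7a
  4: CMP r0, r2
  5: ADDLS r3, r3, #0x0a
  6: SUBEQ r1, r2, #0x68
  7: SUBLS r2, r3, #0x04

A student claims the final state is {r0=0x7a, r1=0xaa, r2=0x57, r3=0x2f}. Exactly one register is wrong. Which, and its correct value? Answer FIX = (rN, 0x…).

FIX = (r1, 0xd3)

[0] flags=0010 → (cmp)
[1] flags=0010 HI?T → r1=0x25
[2] flags=0010 CS?T → r1=0xd3
[3] flags=0010 VC?T → r0=0x7a
[4] flags=0010 → (cmp)
[5] flags=0010 LS?F → skip
[6] flags=0010 EQ?F → skip
[7] flags=0010 LS?F → skip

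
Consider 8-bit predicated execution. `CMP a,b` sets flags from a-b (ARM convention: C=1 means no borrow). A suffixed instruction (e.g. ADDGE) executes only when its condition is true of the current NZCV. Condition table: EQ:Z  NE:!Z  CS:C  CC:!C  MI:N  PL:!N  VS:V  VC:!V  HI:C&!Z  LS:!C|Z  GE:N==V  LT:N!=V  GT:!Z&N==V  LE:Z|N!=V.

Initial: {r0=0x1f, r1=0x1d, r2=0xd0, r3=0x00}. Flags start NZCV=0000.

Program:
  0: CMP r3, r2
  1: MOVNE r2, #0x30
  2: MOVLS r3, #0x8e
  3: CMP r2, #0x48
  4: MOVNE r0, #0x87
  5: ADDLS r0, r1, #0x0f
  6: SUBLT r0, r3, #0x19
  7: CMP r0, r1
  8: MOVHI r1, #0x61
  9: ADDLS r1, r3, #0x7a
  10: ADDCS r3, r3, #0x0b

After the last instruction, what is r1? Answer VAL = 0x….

[0] flags=0000 → (cmp)
[1] flags=0000 NE?T → r2=0x30
[2] flags=0000 LS?T → r3=0x8e
[3] flags=1000 → (cmp)
[4] flags=1000 NE?T → r0=0x87
[5] flags=1000 LS?T → r0=0x2c
[6] flags=1000 LT?T → r0=0x75
[7] flags=0010 → (cmp)
[8] flags=0010 HI?T → r1=0x61
[9] flags=0010 LS?F → skip
[10] flags=0010 CS?T → r3=0x99

VAL = 0x61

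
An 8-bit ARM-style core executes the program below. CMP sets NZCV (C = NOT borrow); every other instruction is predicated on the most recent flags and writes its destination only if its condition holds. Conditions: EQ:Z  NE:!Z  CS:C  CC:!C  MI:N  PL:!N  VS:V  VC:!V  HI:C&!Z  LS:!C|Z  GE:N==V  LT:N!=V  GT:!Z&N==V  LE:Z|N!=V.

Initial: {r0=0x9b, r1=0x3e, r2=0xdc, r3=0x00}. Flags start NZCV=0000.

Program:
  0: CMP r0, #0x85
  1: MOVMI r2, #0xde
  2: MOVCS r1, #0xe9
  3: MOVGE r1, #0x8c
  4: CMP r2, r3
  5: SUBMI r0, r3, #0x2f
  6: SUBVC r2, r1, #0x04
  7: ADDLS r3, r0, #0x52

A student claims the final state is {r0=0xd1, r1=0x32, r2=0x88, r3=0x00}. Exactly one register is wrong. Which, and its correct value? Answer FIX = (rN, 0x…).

0: ✓ CMP  NZCV=0010
1: · MOVMI
2: ✓ MOVCS  r1←0xe9
3: ✓ MOVGE  r1←0x8c
4: ✓ CMP  NZCV=1010
5: ✓ SUBMI  r0←0xd1
6: ✓ SUBVC  r2←0x88
7: · ADDLS

FIX = (r1, 0x8c)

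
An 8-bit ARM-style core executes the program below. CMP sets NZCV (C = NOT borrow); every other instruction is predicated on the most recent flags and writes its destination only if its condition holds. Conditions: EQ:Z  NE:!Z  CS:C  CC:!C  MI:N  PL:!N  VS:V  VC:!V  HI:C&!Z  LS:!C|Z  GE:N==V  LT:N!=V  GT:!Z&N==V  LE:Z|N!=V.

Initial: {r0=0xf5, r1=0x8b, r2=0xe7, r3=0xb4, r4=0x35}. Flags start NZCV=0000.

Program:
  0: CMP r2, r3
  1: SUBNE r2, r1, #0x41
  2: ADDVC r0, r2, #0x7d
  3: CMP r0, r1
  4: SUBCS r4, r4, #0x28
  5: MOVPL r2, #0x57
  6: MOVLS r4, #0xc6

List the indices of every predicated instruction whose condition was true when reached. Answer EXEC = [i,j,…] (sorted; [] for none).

[0] flags=0010 → (cmp)
[1] flags=0010 NE?T → r2=0x4a
[2] flags=0010 VC?T → r0=0xc7
[3] flags=0010 → (cmp)
[4] flags=0010 CS?T → r4=0x0d
[5] flags=0010 PL?T → r2=0x57
[6] flags=0010 LS?F → skip

EXEC = [1,2,4,5]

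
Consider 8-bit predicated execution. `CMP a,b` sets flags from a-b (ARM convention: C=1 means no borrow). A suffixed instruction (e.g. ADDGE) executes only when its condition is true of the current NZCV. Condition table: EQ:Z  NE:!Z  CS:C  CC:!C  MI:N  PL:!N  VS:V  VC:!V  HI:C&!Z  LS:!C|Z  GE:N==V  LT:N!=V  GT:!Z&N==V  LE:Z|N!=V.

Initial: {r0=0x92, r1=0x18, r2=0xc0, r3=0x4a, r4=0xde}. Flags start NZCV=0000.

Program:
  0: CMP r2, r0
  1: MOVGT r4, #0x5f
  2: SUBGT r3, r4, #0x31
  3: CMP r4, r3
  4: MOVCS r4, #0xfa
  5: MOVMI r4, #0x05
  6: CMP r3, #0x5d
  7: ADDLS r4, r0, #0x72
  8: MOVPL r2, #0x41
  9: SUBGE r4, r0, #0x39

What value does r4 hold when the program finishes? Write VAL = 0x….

0: ✓ CMP  NZCV=0010
1: ✓ MOVGT  r4←0x5f
2: ✓ SUBGT  r3←0x2e
3: ✓ CMP  NZCV=0010
4: ✓ MOVCS  r4←0xfa
5: · MOVMI
6: ✓ CMP  NZCV=1000
7: ✓ ADDLS  r4←0x04
8: · MOVPL
9: · SUBGE

VAL = 0x04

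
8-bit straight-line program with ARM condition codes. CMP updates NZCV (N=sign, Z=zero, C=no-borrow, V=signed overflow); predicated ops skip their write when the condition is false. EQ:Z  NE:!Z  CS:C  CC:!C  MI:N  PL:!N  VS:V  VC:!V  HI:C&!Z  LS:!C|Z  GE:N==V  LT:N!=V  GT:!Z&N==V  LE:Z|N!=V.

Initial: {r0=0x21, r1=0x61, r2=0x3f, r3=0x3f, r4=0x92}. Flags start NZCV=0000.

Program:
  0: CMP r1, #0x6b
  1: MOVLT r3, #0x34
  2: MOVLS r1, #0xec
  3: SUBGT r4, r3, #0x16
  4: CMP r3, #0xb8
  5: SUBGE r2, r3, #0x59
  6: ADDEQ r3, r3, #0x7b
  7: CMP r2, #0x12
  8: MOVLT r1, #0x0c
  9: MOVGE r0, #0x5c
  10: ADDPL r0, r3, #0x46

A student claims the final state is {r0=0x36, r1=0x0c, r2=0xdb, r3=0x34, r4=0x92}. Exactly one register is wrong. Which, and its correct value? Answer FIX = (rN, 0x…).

[0] flags=1000 → (cmp)
[1] flags=1000 LT?T → r3=0x34
[2] flags=1000 LS?T → r1=0xec
[3] flags=1000 GT?F → skip
[4] flags=0000 → (cmp)
[5] flags=0000 GE?T → r2=0xdb
[6] flags=0000 EQ?F → skip
[7] flags=1010 → (cmp)
[8] flags=1010 LT?T → r1=0x0c
[9] flags=1010 GE?F → skip
[10] flags=1010 PL?F → skip

FIX = (r0, 0x21)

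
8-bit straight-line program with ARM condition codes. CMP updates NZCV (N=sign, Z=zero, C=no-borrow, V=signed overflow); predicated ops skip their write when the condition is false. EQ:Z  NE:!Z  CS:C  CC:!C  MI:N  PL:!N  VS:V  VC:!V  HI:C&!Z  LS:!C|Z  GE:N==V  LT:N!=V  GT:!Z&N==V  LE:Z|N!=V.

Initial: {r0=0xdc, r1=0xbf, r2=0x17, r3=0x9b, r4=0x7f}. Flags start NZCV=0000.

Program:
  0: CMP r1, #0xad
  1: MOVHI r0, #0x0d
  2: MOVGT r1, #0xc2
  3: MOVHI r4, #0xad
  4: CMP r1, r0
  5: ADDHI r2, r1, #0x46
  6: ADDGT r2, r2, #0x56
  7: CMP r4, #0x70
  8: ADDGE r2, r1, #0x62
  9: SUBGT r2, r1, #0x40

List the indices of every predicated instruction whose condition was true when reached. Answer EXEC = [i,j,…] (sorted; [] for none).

EXEC = [1,2,3,5]

0: ✓ CMP  NZCV=0010
1: ✓ MOVHI  r0←0x0d
2: ✓ MOVGT  r1←0xc2
3: ✓ MOVHI  r4←0xad
4: ✓ CMP  NZCV=1010
5: ✓ ADDHI  r2←0x08
6: · ADDGT
7: ✓ CMP  NZCV=0011
8: · ADDGE
9: · SUBGT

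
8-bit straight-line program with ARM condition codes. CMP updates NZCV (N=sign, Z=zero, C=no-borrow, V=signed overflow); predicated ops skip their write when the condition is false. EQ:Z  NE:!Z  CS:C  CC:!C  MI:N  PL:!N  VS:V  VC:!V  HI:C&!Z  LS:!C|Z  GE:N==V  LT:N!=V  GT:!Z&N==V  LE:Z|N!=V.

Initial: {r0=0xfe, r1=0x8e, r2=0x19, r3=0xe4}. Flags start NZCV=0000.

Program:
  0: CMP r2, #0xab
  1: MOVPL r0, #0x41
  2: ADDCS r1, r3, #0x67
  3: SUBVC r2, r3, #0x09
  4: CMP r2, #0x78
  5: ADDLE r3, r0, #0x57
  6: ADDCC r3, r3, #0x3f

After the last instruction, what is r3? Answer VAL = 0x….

[0] flags=0000 → (cmp)
[1] flags=0000 PL?T → r0=0x41
[2] flags=0000 CS?F → skip
[3] flags=0000 VC?T → r2=0xdb
[4] flags=0011 → (cmp)
[5] flags=0011 LE?T → r3=0x98
[6] flags=0011 CC?F → skip

VAL = 0x98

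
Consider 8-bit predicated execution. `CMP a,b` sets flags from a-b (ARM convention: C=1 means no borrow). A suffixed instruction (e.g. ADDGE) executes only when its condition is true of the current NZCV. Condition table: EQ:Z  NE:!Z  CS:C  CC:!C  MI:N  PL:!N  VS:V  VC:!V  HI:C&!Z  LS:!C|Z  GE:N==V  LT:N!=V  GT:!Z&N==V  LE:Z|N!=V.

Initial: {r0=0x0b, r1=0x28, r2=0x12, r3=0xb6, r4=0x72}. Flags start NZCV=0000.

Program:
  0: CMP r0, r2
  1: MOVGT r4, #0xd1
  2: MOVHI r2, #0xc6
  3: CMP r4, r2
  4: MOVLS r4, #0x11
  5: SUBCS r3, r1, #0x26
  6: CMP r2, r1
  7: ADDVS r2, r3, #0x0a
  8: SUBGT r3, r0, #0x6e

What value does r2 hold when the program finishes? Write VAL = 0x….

VAL = 0x12

0: ✓ CMP  NZCV=1000
1: · MOVGT
2: · MOVHI
3: ✓ CMP  NZCV=0010
4: · MOVLS
5: ✓ SUBCS  r3←0x02
6: ✓ CMP  NZCV=1000
7: · ADDVS
8: · SUBGT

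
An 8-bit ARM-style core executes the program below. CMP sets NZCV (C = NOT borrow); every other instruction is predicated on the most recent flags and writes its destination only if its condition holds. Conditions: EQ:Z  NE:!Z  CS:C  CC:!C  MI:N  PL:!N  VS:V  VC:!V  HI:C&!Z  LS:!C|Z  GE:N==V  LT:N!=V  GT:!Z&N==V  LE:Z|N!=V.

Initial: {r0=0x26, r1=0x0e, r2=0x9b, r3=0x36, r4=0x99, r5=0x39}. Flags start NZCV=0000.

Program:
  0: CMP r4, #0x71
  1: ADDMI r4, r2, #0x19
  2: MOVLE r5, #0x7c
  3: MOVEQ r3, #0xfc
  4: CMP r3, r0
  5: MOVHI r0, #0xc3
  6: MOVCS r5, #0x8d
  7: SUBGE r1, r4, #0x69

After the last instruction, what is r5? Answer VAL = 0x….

VAL = 0x8d

[0] flags=0011 → (cmp)
[1] flags=0011 MI?F → skip
[2] flags=0011 LE?T → r5=0x7c
[3] flags=0011 EQ?F → skip
[4] flags=0010 → (cmp)
[5] flags=0010 HI?T → r0=0xc3
[6] flags=0010 CS?T → r5=0x8d
[7] flags=0010 GE?T → r1=0x30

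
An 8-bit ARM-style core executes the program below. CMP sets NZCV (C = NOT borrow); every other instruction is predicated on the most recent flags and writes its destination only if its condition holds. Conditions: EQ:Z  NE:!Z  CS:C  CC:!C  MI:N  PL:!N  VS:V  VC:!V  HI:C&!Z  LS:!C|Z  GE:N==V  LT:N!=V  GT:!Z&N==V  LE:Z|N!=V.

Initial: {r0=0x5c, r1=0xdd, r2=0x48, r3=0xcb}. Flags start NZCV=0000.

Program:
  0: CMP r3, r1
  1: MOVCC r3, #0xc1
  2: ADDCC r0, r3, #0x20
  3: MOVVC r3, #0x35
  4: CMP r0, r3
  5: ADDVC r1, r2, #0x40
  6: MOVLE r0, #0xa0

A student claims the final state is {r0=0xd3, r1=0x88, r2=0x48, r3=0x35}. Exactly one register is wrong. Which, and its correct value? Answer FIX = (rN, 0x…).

0: ✓ CMP  NZCV=1000
1: ✓ MOVCC  r3←0xc1
2: ✓ ADDCC  r0←0xe1
3: ✓ MOVVC  r3←0x35
4: ✓ CMP  NZCV=1010
5: ✓ ADDVC  r1←0x88
6: ✓ MOVLE  r0←0xa0

FIX = (r0, 0xa0)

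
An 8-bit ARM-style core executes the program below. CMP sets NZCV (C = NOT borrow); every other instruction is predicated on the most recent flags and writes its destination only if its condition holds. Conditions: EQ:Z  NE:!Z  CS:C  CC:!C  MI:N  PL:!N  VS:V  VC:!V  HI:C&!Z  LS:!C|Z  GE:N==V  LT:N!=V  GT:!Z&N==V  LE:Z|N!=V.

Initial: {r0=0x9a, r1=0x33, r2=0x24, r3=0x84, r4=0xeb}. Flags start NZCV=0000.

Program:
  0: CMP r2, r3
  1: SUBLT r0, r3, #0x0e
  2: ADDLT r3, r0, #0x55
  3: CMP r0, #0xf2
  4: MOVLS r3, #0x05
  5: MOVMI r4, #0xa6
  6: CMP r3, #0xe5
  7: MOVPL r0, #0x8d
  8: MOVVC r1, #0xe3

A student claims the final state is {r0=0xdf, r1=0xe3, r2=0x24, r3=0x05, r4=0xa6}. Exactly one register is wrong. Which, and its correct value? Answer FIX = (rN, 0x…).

FIX = (r0, 0x8d)

[0] flags=1001 → (cmp)
[1] flags=1001 LT?F → skip
[2] flags=1001 LT?F → skip
[3] flags=1000 → (cmp)
[4] flags=1000 LS?T → r3=0x05
[5] flags=1000 MI?T → r4=0xa6
[6] flags=0000 → (cmp)
[7] flags=0000 PL?T → r0=0x8d
[8] flags=0000 VC?T → r1=0xe3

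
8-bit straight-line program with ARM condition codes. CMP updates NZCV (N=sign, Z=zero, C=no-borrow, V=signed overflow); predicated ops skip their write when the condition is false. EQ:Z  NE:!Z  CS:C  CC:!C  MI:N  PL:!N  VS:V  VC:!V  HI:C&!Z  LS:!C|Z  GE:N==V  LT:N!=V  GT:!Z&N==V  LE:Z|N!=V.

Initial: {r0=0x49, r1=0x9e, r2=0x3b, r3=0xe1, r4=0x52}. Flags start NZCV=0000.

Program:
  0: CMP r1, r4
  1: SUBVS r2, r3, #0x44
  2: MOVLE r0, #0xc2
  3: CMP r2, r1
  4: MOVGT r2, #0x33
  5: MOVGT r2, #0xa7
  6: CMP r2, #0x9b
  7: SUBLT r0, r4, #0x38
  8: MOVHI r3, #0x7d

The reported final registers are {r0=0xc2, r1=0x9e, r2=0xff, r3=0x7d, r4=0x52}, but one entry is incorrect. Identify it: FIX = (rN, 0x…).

FIX = (r2, 0x9d)

0: ✓ CMP  NZCV=0011
1: ✓ SUBVS  r2←0x9d
2: ✓ MOVLE  r0←0xc2
3: ✓ CMP  NZCV=1000
4: · MOVGT
5: · MOVGT
6: ✓ CMP  NZCV=0010
7: · SUBLT
8: ✓ MOVHI  r3←0x7d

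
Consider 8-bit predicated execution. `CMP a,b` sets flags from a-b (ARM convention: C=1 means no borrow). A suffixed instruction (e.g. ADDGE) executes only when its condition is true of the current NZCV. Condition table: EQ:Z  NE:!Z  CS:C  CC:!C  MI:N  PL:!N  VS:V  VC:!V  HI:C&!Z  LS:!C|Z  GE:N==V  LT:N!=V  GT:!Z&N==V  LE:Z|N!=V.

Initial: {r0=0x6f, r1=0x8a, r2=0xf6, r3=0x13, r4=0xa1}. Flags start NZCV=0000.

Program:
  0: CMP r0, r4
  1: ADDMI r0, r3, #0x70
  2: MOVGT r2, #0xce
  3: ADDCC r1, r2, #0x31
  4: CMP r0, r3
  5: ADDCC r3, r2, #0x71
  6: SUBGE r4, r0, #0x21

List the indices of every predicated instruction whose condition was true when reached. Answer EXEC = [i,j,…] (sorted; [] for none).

EXEC = [1,2,3]

[0] flags=1001 → (cmp)
[1] flags=1001 MI?T → r0=0x83
[2] flags=1001 GT?T → r2=0xce
[3] flags=1001 CC?T → r1=0xff
[4] flags=0011 → (cmp)
[5] flags=0011 CC?F → skip
[6] flags=0011 GE?F → skip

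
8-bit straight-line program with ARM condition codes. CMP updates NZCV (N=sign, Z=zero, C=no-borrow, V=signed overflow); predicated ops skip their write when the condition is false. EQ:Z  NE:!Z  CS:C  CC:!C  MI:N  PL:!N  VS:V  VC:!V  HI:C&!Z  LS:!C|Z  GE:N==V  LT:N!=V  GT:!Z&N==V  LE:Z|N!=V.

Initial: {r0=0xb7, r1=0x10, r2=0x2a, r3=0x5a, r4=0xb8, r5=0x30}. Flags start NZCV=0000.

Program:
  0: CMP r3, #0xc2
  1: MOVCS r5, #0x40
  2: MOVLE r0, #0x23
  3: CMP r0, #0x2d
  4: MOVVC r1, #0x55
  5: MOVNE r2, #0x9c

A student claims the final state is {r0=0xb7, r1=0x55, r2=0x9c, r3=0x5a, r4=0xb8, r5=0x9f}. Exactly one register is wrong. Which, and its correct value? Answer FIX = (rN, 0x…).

FIX = (r5, 0x30)

0: ✓ CMP  NZCV=1001
1: · MOVCS
2: · MOVLE
3: ✓ CMP  NZCV=1010
4: ✓ MOVVC  r1←0x55
5: ✓ MOVNE  r2←0x9c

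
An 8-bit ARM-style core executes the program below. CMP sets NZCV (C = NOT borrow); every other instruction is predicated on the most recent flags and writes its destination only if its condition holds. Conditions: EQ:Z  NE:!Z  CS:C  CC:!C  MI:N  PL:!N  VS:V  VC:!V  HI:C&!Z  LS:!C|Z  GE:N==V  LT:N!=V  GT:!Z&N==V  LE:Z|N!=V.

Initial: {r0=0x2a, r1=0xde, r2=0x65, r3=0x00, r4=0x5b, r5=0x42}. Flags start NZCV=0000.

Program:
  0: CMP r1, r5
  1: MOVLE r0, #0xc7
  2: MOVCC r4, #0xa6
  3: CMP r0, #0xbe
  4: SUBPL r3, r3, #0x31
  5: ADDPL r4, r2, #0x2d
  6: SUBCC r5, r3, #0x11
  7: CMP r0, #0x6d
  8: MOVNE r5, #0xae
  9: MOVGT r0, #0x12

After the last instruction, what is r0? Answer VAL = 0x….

[0] flags=1010 → (cmp)
[1] flags=1010 LE?T → r0=0xc7
[2] flags=1010 CC?F → skip
[3] flags=0010 → (cmp)
[4] flags=0010 PL?T → r3=0xcf
[5] flags=0010 PL?T → r4=0x92
[6] flags=0010 CC?F → skip
[7] flags=0011 → (cmp)
[8] flags=0011 NE?T → r5=0xae
[9] flags=0011 GT?F → skip

VAL = 0xc7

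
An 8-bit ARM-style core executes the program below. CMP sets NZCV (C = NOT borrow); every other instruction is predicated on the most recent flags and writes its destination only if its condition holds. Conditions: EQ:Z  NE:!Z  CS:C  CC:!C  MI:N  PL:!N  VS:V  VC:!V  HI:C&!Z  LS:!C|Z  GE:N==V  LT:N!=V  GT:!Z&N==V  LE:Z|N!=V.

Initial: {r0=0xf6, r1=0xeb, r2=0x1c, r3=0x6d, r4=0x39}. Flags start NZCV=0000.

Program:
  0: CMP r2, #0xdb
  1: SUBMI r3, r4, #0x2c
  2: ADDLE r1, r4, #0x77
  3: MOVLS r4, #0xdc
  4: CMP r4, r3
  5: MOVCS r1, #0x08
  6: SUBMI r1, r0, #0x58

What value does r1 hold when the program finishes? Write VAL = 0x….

VAL = 0x08

0: ✓ CMP  NZCV=0000
1: · SUBMI
2: · ADDLE
3: ✓ MOVLS  r4←0xdc
4: ✓ CMP  NZCV=0011
5: ✓ MOVCS  r1←0x08
6: · SUBMI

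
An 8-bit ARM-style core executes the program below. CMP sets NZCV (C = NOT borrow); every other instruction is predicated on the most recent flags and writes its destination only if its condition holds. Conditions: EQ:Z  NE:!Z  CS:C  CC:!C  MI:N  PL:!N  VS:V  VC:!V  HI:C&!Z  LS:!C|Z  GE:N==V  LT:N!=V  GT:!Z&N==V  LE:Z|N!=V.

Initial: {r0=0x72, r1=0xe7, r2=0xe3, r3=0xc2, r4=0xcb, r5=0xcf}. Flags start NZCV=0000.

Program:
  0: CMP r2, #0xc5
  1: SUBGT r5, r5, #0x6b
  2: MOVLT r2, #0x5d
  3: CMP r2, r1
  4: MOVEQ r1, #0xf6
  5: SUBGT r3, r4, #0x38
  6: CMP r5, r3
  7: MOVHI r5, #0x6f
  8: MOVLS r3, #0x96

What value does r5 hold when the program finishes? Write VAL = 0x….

VAL = 0x64

0: ✓ CMP  NZCV=0010
1: ✓ SUBGT  r5←0x64
2: · MOVLT
3: ✓ CMP  NZCV=1000
4: · MOVEQ
5: · SUBGT
6: ✓ CMP  NZCV=1001
7: · MOVHI
8: ✓ MOVLS  r3←0x96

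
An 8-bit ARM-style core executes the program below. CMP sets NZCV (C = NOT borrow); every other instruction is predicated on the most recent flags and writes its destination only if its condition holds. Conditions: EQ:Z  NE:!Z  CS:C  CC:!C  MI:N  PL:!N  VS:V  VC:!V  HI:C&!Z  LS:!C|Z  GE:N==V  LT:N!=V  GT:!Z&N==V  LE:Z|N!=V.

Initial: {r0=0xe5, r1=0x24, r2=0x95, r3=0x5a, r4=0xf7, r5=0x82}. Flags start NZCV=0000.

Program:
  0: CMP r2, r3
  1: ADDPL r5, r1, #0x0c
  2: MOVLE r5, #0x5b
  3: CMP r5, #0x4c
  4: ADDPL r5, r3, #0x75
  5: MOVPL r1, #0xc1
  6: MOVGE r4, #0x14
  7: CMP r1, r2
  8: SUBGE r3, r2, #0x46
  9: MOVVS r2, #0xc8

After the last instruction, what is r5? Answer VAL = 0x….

VAL = 0xcf

0: ✓ CMP  NZCV=0011
1: ✓ ADDPL  r5←0x30
2: ✓ MOVLE  r5←0x5b
3: ✓ CMP  NZCV=0010
4: ✓ ADDPL  r5←0xcf
5: ✓ MOVPL  r1←0xc1
6: ✓ MOVGE  r4←0x14
7: ✓ CMP  NZCV=0010
8: ✓ SUBGE  r3←0x4f
9: · MOVVS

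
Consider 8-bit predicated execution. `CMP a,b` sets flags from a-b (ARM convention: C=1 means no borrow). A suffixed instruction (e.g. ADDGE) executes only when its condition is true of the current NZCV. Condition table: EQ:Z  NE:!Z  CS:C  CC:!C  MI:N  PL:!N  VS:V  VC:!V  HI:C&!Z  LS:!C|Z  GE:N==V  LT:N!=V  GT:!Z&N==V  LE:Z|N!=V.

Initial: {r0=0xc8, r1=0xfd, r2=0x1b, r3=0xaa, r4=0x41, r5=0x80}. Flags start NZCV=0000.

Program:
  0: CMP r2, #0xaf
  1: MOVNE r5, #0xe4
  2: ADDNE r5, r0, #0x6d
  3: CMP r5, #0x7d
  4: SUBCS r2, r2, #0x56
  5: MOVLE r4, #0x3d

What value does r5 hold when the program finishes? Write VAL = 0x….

0: ✓ CMP  NZCV=0000
1: ✓ MOVNE  r5←0xe4
2: ✓ ADDNE  r5←0x35
3: ✓ CMP  NZCV=1000
4: · SUBCS
5: ✓ MOVLE  r4←0x3d

VAL = 0x35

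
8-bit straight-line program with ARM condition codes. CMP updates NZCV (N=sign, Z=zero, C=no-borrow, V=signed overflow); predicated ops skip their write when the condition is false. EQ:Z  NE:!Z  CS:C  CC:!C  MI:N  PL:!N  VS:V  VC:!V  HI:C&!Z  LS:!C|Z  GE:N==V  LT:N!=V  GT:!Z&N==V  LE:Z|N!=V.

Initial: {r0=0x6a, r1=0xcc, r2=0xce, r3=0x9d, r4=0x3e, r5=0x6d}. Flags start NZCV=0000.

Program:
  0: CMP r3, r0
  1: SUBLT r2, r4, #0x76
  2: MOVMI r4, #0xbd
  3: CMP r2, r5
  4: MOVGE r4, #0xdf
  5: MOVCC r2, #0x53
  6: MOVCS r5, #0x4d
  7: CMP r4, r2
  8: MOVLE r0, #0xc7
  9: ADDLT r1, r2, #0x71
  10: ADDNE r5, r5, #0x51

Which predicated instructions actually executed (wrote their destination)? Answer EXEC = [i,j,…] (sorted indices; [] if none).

EXEC = [1,6,10]

[0] flags=0011 → (cmp)
[1] flags=0011 LT?T → r2=0xc8
[2] flags=0011 MI?F → skip
[3] flags=0011 → (cmp)
[4] flags=0011 GE?F → skip
[5] flags=0011 CC?F → skip
[6] flags=0011 CS?T → r5=0x4d
[7] flags=0000 → (cmp)
[8] flags=0000 LE?F → skip
[9] flags=0000 LT?F → skip
[10] flags=0000 NE?T → r5=0x9e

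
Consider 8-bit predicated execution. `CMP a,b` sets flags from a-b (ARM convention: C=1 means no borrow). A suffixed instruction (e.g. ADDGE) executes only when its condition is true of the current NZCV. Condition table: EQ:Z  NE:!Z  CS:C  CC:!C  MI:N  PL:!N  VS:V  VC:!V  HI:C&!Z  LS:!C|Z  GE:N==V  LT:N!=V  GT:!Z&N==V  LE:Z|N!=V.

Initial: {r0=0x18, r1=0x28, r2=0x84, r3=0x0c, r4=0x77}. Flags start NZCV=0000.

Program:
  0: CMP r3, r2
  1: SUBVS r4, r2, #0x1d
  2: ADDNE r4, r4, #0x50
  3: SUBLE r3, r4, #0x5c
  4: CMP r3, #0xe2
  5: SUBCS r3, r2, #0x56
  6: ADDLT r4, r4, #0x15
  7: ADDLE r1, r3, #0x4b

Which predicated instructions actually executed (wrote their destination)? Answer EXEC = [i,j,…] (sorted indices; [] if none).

EXEC = [1,2]

0: ✓ CMP  NZCV=1001
1: ✓ SUBVS  r4←0x67
2: ✓ ADDNE  r4←0xb7
3: · SUBLE
4: ✓ CMP  NZCV=0000
5: · SUBCS
6: · ADDLT
7: · ADDLE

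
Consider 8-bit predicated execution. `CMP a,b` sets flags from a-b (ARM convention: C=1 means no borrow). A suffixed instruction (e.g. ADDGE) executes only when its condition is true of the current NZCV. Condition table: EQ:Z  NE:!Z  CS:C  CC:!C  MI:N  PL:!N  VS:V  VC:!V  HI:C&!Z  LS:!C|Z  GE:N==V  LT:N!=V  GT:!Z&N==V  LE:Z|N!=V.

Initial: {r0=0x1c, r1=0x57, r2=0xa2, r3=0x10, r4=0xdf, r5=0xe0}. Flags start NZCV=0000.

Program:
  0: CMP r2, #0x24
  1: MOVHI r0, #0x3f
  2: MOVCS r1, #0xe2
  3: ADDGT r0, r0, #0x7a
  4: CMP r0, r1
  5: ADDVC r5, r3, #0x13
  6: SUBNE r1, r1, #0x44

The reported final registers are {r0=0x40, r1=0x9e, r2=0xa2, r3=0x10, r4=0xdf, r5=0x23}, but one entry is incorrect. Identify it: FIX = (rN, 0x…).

0: ✓ CMP  NZCV=0011
1: ✓ MOVHI  r0←0x3f
2: ✓ MOVCS  r1←0xe2
3: · ADDGT
4: ✓ CMP  NZCV=0000
5: ✓ ADDVC  r5←0x23
6: ✓ SUBNE  r1←0x9e

FIX = (r0, 0x3f)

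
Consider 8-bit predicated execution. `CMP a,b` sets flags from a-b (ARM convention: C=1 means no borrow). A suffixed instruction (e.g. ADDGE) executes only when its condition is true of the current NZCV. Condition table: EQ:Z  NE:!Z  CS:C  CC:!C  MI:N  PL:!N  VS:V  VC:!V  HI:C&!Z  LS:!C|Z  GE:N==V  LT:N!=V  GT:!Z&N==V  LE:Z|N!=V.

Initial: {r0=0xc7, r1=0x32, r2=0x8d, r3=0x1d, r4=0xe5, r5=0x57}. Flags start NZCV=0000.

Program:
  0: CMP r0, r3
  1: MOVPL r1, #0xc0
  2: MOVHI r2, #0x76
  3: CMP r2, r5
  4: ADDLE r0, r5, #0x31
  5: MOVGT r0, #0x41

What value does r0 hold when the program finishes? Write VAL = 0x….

VAL = 0x41

0: ✓ CMP  NZCV=1010
1: · MOVPL
2: ✓ MOVHI  r2←0x76
3: ✓ CMP  NZCV=0010
4: · ADDLE
5: ✓ MOVGT  r0←0x41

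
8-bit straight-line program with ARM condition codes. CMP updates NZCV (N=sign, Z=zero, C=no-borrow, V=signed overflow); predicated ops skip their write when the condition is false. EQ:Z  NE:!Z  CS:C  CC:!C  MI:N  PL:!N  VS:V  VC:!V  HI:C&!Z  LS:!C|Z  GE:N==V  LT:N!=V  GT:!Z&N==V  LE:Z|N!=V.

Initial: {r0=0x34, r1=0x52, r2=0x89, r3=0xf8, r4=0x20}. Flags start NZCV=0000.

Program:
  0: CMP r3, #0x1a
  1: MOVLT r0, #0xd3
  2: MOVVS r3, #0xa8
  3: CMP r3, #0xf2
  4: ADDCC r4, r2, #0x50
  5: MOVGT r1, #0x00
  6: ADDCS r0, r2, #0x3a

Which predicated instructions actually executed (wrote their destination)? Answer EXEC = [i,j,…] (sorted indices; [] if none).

EXEC = [1,5,6]

[0] flags=1010 → (cmp)
[1] flags=1010 LT?T → r0=0xd3
[2] flags=1010 VS?F → skip
[3] flags=0010 → (cmp)
[4] flags=0010 CC?F → skip
[5] flags=0010 GT?T → r1=0x00
[6] flags=0010 CS?T → r0=0xc3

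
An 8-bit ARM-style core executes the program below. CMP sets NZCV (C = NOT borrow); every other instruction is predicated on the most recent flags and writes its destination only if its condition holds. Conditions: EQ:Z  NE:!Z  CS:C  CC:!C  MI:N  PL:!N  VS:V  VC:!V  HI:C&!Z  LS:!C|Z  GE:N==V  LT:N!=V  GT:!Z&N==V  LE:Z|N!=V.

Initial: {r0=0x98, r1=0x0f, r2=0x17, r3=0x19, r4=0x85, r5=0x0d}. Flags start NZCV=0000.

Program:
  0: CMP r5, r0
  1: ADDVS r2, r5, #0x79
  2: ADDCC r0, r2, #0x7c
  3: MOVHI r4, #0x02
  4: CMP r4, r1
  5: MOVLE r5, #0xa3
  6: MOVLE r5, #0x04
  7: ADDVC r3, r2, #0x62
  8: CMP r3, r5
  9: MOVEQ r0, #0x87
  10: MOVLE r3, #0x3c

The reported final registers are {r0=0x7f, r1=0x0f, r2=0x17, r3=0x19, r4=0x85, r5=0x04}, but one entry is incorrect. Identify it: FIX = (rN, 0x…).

[0] flags=0000 → (cmp)
[1] flags=0000 VS?F → skip
[2] flags=0000 CC?T → r0=0x93
[3] flags=0000 HI?F → skip
[4] flags=0011 → (cmp)
[5] flags=0011 LE?T → r5=0xa3
[6] flags=0011 LE?T → r5=0x04
[7] flags=0011 VC?F → skip
[8] flags=0010 → (cmp)
[9] flags=0010 EQ?F → skip
[10] flags=0010 LE?F → skip

FIX = (r0, 0x93)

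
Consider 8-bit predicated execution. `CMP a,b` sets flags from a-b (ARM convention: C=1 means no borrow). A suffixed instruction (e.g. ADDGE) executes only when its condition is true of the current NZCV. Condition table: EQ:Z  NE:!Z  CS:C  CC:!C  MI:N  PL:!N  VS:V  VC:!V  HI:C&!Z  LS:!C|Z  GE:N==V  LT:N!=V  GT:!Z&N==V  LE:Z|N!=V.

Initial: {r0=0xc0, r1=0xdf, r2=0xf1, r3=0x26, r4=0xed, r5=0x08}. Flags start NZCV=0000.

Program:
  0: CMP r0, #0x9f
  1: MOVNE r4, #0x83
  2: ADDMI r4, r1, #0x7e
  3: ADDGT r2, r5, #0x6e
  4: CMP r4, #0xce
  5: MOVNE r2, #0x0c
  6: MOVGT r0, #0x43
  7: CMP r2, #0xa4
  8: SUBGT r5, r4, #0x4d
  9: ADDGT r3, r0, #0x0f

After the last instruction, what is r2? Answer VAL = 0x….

VAL = 0x0c

[0] flags=0010 → (cmp)
[1] flags=0010 NE?T → r4=0x83
[2] flags=0010 MI?F → skip
[3] flags=0010 GT?T → r2=0x76
[4] flags=1000 → (cmp)
[5] flags=1000 NE?T → r2=0x0c
[6] flags=1000 GT?F → skip
[7] flags=0000 → (cmp)
[8] flags=0000 GT?T → r5=0x36
[9] flags=0000 GT?T → r3=0xcf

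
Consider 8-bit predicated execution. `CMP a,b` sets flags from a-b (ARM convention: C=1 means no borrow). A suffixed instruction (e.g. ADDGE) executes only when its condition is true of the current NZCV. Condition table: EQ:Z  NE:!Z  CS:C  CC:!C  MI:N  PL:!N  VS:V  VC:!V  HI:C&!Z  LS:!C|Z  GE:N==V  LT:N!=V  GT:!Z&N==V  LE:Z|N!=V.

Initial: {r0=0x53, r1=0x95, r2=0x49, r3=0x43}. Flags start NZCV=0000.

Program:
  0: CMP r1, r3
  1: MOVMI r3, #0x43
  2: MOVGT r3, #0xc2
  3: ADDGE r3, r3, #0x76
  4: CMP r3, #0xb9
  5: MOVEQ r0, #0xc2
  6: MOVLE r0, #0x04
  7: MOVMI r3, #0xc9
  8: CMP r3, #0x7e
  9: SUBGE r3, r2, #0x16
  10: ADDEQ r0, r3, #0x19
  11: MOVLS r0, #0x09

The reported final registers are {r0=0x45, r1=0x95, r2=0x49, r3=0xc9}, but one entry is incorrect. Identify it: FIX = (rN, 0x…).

0: ✓ CMP  NZCV=0011
1: · MOVMI
2: · MOVGT
3: · ADDGE
4: ✓ CMP  NZCV=1001
5: · MOVEQ
6: · MOVLE
7: ✓ MOVMI  r3←0xc9
8: ✓ CMP  NZCV=0011
9: · SUBGE
10: · ADDEQ
11: · MOVLS

FIX = (r0, 0x53)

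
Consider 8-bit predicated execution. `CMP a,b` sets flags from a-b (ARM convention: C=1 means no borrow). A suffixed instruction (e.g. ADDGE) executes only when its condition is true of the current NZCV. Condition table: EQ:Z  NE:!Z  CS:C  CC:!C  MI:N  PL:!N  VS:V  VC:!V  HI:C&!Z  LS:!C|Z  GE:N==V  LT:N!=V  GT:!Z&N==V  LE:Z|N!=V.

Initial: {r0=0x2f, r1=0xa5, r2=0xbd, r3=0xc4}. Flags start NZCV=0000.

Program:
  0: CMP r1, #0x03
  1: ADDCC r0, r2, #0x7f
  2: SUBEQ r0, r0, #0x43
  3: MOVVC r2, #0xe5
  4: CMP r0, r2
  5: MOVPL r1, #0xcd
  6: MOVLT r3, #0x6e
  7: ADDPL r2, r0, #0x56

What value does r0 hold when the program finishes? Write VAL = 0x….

VAL = 0x2f

0: ✓ CMP  NZCV=1010
1: · ADDCC
2: · SUBEQ
3: ✓ MOVVC  r2←0xe5
4: ✓ CMP  NZCV=0000
5: ✓ MOVPL  r1←0xcd
6: · MOVLT
7: ✓ ADDPL  r2←0x85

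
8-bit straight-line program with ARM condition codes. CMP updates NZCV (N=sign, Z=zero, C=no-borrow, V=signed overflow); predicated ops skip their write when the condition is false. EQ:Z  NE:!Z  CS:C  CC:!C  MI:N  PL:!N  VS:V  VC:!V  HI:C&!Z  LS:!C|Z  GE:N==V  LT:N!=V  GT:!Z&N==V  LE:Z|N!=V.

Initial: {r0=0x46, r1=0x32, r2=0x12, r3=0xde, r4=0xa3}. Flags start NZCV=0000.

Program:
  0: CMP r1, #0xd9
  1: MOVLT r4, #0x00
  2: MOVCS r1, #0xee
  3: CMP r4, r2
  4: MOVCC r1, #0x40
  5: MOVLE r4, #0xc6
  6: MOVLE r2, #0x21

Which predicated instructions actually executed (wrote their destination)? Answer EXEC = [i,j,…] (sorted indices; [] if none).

EXEC = [5,6]

0: ✓ CMP  NZCV=0000
1: · MOVLT
2: · MOVCS
3: ✓ CMP  NZCV=1010
4: · MOVCC
5: ✓ MOVLE  r4←0xc6
6: ✓ MOVLE  r2←0x21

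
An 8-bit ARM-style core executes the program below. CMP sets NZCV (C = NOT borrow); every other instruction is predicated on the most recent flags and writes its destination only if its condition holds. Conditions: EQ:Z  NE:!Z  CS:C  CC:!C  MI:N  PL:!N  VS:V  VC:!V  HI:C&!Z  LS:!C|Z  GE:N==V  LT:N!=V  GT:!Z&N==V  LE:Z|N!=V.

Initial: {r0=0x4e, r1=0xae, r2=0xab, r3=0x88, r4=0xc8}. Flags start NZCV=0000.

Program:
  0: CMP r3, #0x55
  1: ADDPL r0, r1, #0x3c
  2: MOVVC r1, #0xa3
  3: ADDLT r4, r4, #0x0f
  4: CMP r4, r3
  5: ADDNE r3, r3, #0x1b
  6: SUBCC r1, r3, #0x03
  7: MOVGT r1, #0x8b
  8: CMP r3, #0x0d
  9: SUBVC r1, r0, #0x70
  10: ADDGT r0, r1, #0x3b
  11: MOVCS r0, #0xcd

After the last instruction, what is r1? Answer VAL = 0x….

[0] flags=0011 → (cmp)
[1] flags=0011 PL?T → r0=0xea
[2] flags=0011 VC?F → skip
[3] flags=0011 LT?T → r4=0xd7
[4] flags=0010 → (cmp)
[5] flags=0010 NE?T → r3=0xa3
[6] flags=0010 CC?F → skip
[7] flags=0010 GT?T → r1=0x8b
[8] flags=1010 → (cmp)
[9] flags=1010 VC?T → r1=0x7a
[10] flags=1010 GT?F → skip
[11] flags=1010 CS?T → r0=0xcd

VAL = 0x7a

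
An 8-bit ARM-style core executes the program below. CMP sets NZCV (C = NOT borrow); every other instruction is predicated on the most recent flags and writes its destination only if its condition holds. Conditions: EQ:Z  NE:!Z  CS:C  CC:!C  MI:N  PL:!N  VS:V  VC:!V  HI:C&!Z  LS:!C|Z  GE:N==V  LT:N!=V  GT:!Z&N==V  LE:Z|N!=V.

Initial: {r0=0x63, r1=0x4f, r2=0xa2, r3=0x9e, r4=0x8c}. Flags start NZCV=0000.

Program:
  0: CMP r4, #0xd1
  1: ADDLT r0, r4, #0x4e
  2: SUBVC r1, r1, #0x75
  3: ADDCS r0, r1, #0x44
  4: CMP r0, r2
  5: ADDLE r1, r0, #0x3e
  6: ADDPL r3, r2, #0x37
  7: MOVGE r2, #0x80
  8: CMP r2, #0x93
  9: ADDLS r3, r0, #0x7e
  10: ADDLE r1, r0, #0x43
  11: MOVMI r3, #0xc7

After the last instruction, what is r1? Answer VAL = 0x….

VAL = 0x1d

[0] flags=1000 → (cmp)
[1] flags=1000 LT?T → r0=0xda
[2] flags=1000 VC?T → r1=0xda
[3] flags=1000 CS?F → skip
[4] flags=0010 → (cmp)
[5] flags=0010 LE?F → skip
[6] flags=0010 PL?T → r3=0xd9
[7] flags=0010 GE?T → r2=0x80
[8] flags=1000 → (cmp)
[9] flags=1000 LS?T → r3=0x58
[10] flags=1000 LE?T → r1=0x1d
[11] flags=1000 MI?T → r3=0xc7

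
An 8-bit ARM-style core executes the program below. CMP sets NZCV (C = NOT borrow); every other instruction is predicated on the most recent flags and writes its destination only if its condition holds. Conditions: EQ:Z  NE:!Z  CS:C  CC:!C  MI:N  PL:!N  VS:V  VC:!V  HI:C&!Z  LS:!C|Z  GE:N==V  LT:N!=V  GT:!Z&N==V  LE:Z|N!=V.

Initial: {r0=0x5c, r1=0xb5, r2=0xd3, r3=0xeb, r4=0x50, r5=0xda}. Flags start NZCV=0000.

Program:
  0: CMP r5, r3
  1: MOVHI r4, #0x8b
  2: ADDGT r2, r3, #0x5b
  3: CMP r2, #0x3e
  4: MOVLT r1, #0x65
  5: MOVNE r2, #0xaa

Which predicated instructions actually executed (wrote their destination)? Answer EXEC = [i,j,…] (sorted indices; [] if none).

[0] flags=1000 → (cmp)
[1] flags=1000 HI?F → skip
[2] flags=1000 GT?F → skip
[3] flags=1010 → (cmp)
[4] flags=1010 LT?T → r1=0x65
[5] flags=1010 NE?T → r2=0xaa

EXEC = [4,5]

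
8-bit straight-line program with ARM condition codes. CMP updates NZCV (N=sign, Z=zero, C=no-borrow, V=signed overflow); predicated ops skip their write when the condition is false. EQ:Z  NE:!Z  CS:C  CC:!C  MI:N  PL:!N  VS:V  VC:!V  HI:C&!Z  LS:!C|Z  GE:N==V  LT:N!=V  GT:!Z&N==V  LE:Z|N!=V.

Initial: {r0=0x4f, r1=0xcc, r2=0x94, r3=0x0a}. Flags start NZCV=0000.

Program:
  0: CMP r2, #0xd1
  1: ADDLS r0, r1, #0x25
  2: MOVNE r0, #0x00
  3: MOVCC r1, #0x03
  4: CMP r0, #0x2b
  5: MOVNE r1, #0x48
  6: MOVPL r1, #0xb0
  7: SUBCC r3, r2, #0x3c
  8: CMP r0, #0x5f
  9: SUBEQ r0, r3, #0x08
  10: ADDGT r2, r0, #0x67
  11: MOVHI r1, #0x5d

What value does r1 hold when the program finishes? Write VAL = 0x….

VAL = 0x48

[0] flags=1000 → (cmp)
[1] flags=1000 LS?T → r0=0xf1
[2] flags=1000 NE?T → r0=0x00
[3] flags=1000 CC?T → r1=0x03
[4] flags=1000 → (cmp)
[5] flags=1000 NE?T → r1=0x48
[6] flags=1000 PL?F → skip
[7] flags=1000 CC?T → r3=0x58
[8] flags=1000 → (cmp)
[9] flags=1000 EQ?F → skip
[10] flags=1000 GT?F → skip
[11] flags=1000 HI?F → skip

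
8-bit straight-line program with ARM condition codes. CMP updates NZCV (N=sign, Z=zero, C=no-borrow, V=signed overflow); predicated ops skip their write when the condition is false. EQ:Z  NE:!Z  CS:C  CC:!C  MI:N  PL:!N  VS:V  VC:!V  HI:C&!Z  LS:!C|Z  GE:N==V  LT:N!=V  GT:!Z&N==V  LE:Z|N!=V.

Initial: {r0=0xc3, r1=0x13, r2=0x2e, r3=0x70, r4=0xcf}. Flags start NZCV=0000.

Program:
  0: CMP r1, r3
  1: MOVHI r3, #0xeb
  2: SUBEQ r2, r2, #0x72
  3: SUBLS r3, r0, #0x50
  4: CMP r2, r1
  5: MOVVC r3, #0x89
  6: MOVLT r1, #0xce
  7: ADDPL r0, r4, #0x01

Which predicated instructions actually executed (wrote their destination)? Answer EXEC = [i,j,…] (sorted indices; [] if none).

0: ✓ CMP  NZCV=1000
1: · MOVHI
2: · SUBEQ
3: ✓ SUBLS  r3←0x73
4: ✓ CMP  NZCV=0010
5: ✓ MOVVC  r3←0x89
6: · MOVLT
7: ✓ ADDPL  r0←0xd0

EXEC = [3,5,7]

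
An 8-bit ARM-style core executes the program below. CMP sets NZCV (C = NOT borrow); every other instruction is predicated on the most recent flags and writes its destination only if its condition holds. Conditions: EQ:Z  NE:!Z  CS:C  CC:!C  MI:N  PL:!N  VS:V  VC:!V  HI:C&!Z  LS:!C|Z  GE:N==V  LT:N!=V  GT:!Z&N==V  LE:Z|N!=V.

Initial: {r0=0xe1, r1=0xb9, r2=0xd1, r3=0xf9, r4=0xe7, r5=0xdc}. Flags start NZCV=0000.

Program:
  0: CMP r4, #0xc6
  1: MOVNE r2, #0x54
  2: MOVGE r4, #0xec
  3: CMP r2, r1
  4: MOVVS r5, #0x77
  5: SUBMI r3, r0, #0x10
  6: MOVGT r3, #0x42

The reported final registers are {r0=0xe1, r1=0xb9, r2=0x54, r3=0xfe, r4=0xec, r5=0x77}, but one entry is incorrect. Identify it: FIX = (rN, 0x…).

FIX = (r3, 0x42)

0: ✓ CMP  NZCV=0010
1: ✓ MOVNE  r2←0x54
2: ✓ MOVGE  r4←0xec
3: ✓ CMP  NZCV=1001
4: ✓ MOVVS  r5←0x77
5: ✓ SUBMI  r3←0xd1
6: ✓ MOVGT  r3←0x42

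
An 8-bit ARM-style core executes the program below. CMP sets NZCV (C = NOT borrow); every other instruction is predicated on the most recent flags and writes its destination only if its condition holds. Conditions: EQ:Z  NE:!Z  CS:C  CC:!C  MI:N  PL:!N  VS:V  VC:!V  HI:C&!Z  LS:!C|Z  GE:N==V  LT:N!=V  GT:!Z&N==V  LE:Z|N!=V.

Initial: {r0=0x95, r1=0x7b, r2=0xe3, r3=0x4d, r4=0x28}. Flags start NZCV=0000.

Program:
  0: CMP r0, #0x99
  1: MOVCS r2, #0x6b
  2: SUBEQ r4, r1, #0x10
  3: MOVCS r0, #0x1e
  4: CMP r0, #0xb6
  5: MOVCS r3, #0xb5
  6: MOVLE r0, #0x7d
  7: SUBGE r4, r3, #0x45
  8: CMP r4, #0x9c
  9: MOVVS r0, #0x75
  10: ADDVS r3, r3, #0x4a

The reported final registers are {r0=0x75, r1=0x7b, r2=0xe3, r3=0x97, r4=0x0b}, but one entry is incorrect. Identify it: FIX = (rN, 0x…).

[0] flags=1000 → (cmp)
[1] flags=1000 CS?F → skip
[2] flags=1000 EQ?F → skip
[3] flags=1000 CS?F → skip
[4] flags=1000 → (cmp)
[5] flags=1000 CS?F → skip
[6] flags=1000 LE?T → r0=0x7d
[7] flags=1000 GE?F → skip
[8] flags=1001 → (cmp)
[9] flags=1001 VS?T → r0=0x75
[10] flags=1001 VS?T → r3=0x97

FIX = (r4, 0x28)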